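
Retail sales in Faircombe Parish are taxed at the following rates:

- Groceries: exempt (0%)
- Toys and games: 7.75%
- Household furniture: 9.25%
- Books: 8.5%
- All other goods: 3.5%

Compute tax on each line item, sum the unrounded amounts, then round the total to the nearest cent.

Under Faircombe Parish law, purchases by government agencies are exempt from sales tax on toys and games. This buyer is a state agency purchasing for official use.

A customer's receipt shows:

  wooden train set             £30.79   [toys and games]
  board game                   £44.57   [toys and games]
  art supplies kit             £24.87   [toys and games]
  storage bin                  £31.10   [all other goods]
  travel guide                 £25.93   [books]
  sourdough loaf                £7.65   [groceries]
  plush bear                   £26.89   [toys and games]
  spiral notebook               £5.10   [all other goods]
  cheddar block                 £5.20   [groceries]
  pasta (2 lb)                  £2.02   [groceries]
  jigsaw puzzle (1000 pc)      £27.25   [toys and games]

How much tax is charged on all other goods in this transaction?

£1.27

Storage bin £31.10: all other goods → 3.5% → £1.0885
Spiral notebook £5.10: all other goods → 3.5% → £0.1785
Tax on all other goods: unrounded sum = £1.267 → £1.27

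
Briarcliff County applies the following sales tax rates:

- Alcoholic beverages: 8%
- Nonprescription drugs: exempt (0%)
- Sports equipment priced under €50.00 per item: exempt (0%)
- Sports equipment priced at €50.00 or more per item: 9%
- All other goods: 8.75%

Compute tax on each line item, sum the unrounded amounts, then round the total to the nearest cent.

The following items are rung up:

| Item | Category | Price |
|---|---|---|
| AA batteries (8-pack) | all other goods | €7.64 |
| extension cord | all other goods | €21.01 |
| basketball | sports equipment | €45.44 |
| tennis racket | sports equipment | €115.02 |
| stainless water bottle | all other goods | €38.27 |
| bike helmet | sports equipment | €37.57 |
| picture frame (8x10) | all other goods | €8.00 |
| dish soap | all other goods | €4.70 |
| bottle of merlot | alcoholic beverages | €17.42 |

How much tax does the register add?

€18.71

AA batteries (8-pack) €7.64: all other goods → 8.75% → €0.6685
Extension cord €21.01: all other goods → 8.75% → €1.838375
Basketball €45.44: sports equipment, under €50.00 → 0% → €0.00
Tennis racket €115.02: sports equipment, €50.00 or more → 9% → €10.3518
Stainless water bottle €38.27: all other goods → 8.75% → €3.348625
Bike helmet €37.57: sports equipment, under €50.00 → 0% → €0.00
Picture frame (8x10) €8.00: all other goods → 8.75% → €0.70
Dish soap €4.70: all other goods → 8.75% → €0.41125
Bottle of merlot €17.42: alcoholic beverages → 8% → €1.3936
Unrounded tax sum = €18.71215 → €18.71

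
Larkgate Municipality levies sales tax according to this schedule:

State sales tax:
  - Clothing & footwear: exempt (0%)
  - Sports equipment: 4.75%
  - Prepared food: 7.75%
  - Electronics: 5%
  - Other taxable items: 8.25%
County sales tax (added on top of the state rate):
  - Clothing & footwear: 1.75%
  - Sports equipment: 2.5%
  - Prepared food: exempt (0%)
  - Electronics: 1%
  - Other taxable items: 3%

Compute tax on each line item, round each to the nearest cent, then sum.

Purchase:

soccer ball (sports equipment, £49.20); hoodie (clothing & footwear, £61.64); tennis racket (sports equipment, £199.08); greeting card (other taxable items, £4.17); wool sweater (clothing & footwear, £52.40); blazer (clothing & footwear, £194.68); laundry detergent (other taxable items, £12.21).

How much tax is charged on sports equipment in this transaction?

£18.00

Soccer ball £49.20: sports equipment → 4.75% + 2.5% county = 7.25% → £3.57
Tennis racket £199.08: sports equipment → 4.75% + 2.5% county = 7.25% → £14.43
Tax on sports equipment = £3.57 + £14.43 = £18.00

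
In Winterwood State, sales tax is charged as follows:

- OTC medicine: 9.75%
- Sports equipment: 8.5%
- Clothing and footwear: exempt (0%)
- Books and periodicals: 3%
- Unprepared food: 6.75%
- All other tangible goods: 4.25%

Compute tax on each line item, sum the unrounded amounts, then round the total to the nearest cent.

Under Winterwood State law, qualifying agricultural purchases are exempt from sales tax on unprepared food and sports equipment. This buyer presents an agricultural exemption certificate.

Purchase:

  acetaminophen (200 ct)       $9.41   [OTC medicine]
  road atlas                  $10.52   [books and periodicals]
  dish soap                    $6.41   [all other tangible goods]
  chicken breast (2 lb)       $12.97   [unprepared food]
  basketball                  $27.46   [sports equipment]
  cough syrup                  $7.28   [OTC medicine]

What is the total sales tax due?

$2.22

Acetaminophen (200 ct) $9.41: OTC medicine → 9.75% → $0.917475
Road atlas $10.52: books and periodicals → 3% → $0.3156
Dish soap $6.41: all other tangible goods → 4.25% → $0.272425
Chicken breast (2 lb) $12.97: unprepared food, buyer-exempt → 0% → $0.00
Basketball $27.46: sports equipment, buyer-exempt → 0% → $0.00
Cough syrup $7.28: OTC medicine → 9.75% → $0.7098
Unrounded tax sum = $2.2153 → $2.22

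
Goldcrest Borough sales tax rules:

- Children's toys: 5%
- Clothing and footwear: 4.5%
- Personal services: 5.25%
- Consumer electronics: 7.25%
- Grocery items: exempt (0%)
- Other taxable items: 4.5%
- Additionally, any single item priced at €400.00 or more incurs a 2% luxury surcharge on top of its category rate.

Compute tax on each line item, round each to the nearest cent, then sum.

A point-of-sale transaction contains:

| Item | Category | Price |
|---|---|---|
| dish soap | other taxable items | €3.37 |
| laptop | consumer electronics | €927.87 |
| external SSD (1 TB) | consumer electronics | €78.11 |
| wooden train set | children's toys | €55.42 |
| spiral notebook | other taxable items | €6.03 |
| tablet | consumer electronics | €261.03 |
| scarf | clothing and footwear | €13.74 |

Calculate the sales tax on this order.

€114.22

Dish soap €3.37: other taxable items → 4.5% → €0.15
Laptop €927.87: consumer electronics → 7.25% + 2% surcharge = 9.25% → €85.83
External SSD (1 TB) €78.11: consumer electronics → 7.25% → €5.66
Wooden train set €55.42: children's toys → 5% → €2.77
Spiral notebook €6.03: other taxable items → 4.5% → €0.27
Tablet €261.03: consumer electronics → 7.25% → €18.92
Scarf €13.74: clothing and footwear → 4.5% → €0.62
Total tax = €0.15 + €85.83 + €5.66 + €2.77 + €0.27 + €18.92 + €0.62 = €114.22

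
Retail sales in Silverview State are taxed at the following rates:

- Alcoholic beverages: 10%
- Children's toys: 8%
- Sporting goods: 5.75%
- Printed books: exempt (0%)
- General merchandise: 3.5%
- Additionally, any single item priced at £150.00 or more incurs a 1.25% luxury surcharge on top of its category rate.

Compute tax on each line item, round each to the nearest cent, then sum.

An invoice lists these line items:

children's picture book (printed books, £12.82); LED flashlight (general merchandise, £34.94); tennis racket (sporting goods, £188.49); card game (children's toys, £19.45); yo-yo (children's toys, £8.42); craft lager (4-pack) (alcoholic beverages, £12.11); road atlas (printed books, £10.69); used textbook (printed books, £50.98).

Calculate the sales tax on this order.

Children's picture book £12.82: printed books → 0% → £0.00
LED flashlight £34.94: general merchandise → 3.5% → £1.22
Tennis racket £188.49: sporting goods → 5.75% + 1.25% surcharge = 7% → £13.19
Card game £19.45: children's toys → 8% → £1.56
Yo-yo £8.42: children's toys → 8% → £0.67
Craft lager (4-pack) £12.11: alcoholic beverages → 10% → £1.21
Road atlas £10.69: printed books → 0% → £0.00
Used textbook £50.98: printed books → 0% → £0.00
Total tax = £1.22 + £13.19 + £1.56 + £0.67 + £1.21 = £17.85

£17.85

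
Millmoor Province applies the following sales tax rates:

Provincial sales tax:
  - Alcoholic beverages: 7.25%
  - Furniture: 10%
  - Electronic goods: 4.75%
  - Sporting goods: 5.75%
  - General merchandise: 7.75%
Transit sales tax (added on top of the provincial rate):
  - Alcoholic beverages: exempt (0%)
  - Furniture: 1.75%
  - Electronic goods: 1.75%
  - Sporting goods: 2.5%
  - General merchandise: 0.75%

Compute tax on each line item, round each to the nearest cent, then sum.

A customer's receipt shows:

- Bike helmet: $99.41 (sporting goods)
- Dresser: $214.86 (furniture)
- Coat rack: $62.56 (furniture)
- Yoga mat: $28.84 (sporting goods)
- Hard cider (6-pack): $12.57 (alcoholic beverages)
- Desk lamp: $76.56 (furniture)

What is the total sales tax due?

$53.09

Bike helmet $99.41: sporting goods → 5.75% + 2.5% transit = 8.25% → $8.20
Dresser $214.86: furniture → 10% + 1.75% transit = 11.75% → $25.25
Coat rack $62.56: furniture → 10% + 1.75% transit = 11.75% → $7.35
Yoga mat $28.84: sporting goods → 5.75% + 2.5% transit = 8.25% → $2.38
Hard cider (6-pack) $12.57: alcoholic beverages → 7.25% + 0% transit = 7.25% → $0.91
Desk lamp $76.56: furniture → 10% + 1.75% transit = 11.75% → $9.00
Total tax = $8.20 + $25.25 + $7.35 + $2.38 + $0.91 + $9.00 = $53.09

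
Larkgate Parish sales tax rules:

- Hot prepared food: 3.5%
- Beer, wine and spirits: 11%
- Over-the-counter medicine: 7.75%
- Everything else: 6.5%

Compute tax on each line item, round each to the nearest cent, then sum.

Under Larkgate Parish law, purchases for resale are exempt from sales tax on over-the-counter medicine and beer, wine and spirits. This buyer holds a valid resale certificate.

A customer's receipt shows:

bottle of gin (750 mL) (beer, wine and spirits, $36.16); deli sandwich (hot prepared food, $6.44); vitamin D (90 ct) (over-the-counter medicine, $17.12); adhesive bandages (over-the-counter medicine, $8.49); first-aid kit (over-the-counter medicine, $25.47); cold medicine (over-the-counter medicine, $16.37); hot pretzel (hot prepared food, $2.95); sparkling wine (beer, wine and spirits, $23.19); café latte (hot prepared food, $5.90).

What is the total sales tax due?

Bottle of gin (750 mL) $36.16: beer, wine and spirits, buyer-exempt → 0% → $0.00
Deli sandwich $6.44: hot prepared food → 3.5% → $0.23
Vitamin D (90 ct) $17.12: over-the-counter medicine, buyer-exempt → 0% → $0.00
Adhesive bandages $8.49: over-the-counter medicine, buyer-exempt → 0% → $0.00
First-aid kit $25.47: over-the-counter medicine, buyer-exempt → 0% → $0.00
Cold medicine $16.37: over-the-counter medicine, buyer-exempt → 0% → $0.00
Hot pretzel $2.95: hot prepared food → 3.5% → $0.10
Sparkling wine $23.19: beer, wine and spirits, buyer-exempt → 0% → $0.00
Café latte $5.90: hot prepared food → 3.5% → $0.21
Total tax = $0.23 + $0.10 + $0.21 = $0.54

$0.54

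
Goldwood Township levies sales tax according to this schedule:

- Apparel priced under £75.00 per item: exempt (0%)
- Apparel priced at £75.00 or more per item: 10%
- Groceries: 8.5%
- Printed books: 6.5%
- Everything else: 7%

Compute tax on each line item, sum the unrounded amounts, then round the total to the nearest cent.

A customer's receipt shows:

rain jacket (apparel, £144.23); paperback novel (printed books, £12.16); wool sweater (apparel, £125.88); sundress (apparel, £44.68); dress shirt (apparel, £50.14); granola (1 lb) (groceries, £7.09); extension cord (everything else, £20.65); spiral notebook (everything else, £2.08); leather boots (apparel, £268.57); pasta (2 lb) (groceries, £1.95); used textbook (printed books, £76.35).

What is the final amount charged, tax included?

Rain jacket £144.23: apparel, £75.00 or more → 10% → £14.423
Paperback novel £12.16: printed books → 6.5% → £0.7904
Wool sweater £125.88: apparel, £75.00 or more → 10% → £12.588
Sundress £44.68: apparel, under £75.00 → 0% → £0.00
Dress shirt £50.14: apparel, under £75.00 → 0% → £0.00
Granola (1 lb) £7.09: groceries → 8.5% → £0.60265
Extension cord £20.65: everything else → 7% → £1.4455
Spiral notebook £2.08: everything else → 7% → £0.1456
Leather boots £268.57: apparel, £75.00 or more → 10% → £26.857
Pasta (2 lb) £1.95: groceries → 8.5% → £0.16575
Used textbook £76.35: printed books → 6.5% → £4.96275
Subtotal = £753.78; unrounded tax = £61.98065 → £61.98; total due = £815.76

£815.76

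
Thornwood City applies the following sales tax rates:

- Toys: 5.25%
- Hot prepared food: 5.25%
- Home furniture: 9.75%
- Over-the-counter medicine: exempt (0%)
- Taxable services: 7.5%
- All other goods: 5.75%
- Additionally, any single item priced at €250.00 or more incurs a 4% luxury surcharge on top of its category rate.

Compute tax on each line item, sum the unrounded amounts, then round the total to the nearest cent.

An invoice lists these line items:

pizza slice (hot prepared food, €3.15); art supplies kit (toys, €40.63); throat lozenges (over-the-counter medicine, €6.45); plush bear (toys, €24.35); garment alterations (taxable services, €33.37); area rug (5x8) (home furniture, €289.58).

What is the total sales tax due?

Pizza slice €3.15: hot prepared food → 5.25% → €0.165375
Art supplies kit €40.63: toys → 5.25% → €2.133075
Throat lozenges €6.45: over-the-counter medicine → 0% → €0.00
Plush bear €24.35: toys → 5.25% → €1.278375
Garment alterations €33.37: taxable services → 7.5% → €2.50275
Area rug (5x8) €289.58: home furniture → 9.75% + 4% surcharge = 13.75% → €39.81725
Unrounded tax sum = €45.896825 → €45.90

€45.90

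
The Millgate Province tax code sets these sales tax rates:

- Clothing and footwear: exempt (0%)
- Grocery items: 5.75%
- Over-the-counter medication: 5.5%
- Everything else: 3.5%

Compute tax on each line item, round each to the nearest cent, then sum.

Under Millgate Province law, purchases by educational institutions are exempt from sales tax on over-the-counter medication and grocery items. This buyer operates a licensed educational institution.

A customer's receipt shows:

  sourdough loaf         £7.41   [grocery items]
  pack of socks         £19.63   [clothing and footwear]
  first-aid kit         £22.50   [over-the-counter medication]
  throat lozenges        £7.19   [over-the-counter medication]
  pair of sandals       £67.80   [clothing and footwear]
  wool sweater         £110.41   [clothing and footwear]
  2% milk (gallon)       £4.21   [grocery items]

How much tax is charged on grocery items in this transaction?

£0.00

Sourdough loaf £7.41: grocery items, buyer-exempt → 0% → £0.00
2% milk (gallon) £4.21: grocery items, buyer-exempt → 0% → £0.00
Tax on grocery items = £0.00 + £0.00 = £0.00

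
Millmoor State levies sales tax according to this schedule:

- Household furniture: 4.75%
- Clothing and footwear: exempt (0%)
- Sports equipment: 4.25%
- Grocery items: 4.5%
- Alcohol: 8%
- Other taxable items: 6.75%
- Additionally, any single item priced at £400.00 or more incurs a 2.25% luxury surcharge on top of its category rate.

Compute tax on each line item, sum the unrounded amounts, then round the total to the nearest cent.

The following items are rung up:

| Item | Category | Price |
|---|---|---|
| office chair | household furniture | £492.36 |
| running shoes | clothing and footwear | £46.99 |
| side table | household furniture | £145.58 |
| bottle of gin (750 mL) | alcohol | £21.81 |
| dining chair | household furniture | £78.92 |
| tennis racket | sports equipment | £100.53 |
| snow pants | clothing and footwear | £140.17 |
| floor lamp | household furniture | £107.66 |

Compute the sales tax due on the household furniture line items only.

Office chair £492.36: household furniture → 4.75% + 2.25% surcharge = 7% → £34.4652
Side table £145.58: household furniture → 4.75% → £6.91505
Dining chair £78.92: household furniture → 4.75% → £3.7487
Floor lamp £107.66: household furniture → 4.75% → £5.11385
Tax on household furniture: unrounded sum = £50.2428 → £50.24

£50.24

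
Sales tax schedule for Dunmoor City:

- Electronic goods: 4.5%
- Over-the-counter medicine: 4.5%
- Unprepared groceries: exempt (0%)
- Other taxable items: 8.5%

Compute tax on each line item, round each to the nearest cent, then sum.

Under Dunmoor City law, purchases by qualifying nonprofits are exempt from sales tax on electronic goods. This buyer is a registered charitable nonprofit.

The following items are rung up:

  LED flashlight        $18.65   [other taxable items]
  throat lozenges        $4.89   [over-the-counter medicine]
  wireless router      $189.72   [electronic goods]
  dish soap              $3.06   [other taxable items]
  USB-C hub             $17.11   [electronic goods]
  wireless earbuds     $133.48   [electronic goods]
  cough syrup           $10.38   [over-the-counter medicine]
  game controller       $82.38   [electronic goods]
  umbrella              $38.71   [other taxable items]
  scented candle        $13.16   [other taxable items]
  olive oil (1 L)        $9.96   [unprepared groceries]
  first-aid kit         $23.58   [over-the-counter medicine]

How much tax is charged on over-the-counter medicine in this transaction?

$1.75

Throat lozenges $4.89: over-the-counter medicine → 4.5% → $0.22
Cough syrup $10.38: over-the-counter medicine → 4.5% → $0.47
First-aid kit $23.58: over-the-counter medicine → 4.5% → $1.06
Tax on over-the-counter medicine = $0.22 + $0.47 + $1.06 = $1.75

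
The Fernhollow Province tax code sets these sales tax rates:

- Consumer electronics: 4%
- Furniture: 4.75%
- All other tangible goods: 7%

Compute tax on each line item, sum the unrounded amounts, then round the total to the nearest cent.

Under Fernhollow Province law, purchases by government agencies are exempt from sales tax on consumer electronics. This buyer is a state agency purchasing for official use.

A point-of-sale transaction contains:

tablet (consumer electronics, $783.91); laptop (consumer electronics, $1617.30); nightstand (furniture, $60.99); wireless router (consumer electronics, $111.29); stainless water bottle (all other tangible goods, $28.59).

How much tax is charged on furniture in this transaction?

Nightstand $60.99: furniture → 4.75% → $2.897025
Tax on furniture: unrounded sum = $2.897025 → $2.90

$2.90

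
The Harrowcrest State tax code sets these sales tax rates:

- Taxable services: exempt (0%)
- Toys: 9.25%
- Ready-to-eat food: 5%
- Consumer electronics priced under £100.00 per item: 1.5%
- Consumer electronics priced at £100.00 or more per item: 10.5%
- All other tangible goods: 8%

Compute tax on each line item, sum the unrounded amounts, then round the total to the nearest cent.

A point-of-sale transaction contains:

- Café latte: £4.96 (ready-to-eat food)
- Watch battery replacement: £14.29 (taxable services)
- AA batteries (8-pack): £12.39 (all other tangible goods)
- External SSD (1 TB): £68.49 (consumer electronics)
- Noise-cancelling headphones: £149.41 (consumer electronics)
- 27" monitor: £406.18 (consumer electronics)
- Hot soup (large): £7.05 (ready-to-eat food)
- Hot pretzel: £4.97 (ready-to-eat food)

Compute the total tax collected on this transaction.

Café latte £4.96: ready-to-eat food → 5% → £0.248
Watch battery replacement £14.29: taxable services → 0% → £0.00
AA batteries (8-pack) £12.39: all other tangible goods → 8% → £0.9912
External SSD (1 TB) £68.49: consumer electronics, under £100.00 → 1.5% → £1.02735
Noise-cancelling headphones £149.41: consumer electronics, £100.00 or more → 10.5% → £15.68805
27" monitor £406.18: consumer electronics, £100.00 or more → 10.5% → £42.6489
Hot soup (large) £7.05: ready-to-eat food → 5% → £0.3525
Hot pretzel £4.97: ready-to-eat food → 5% → £0.2485
Unrounded tax sum = £61.2045 → £61.20

£61.20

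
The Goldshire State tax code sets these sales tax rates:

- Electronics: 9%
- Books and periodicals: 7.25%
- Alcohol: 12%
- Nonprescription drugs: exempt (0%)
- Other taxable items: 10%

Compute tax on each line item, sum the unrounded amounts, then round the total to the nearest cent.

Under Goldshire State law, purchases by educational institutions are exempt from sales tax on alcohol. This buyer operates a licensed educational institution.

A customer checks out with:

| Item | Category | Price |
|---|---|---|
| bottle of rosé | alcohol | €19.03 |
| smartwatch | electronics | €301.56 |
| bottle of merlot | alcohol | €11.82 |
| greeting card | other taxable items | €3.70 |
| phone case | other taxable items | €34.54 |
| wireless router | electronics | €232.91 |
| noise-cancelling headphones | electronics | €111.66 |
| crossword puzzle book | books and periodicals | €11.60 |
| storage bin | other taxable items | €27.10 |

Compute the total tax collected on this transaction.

Bottle of rosé €19.03: alcohol, buyer-exempt → 0% → €0.00
Smartwatch €301.56: electronics → 9% → €27.1404
Bottle of merlot €11.82: alcohol, buyer-exempt → 0% → €0.00
Greeting card €3.70: other taxable items → 10% → €0.37
Phone case €34.54: other taxable items → 10% → €3.454
Wireless router €232.91: electronics → 9% → €20.9619
Noise-cancelling headphones €111.66: electronics → 9% → €10.0494
Crossword puzzle book €11.60: books and periodicals → 7.25% → €0.841
Storage bin €27.10: other taxable items → 10% → €2.71
Unrounded tax sum = €65.5267 → €65.53

€65.53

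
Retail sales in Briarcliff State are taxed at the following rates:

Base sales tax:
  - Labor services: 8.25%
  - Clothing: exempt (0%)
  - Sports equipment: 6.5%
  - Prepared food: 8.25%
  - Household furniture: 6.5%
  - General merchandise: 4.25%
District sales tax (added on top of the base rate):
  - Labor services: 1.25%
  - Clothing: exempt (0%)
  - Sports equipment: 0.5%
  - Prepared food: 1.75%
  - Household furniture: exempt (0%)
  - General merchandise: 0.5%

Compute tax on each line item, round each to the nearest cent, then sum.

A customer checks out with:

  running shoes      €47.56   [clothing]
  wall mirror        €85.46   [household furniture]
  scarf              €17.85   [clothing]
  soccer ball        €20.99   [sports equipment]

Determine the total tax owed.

Running shoes €47.56: clothing → 0% + 0% district = 0% → €0.00
Wall mirror €85.46: household furniture → 6.5% + 0% district = 6.5% → €5.55
Scarf €17.85: clothing → 0% + 0% district = 0% → €0.00
Soccer ball €20.99: sports equipment → 6.5% + 0.5% district = 7% → €1.47
Total tax = €5.55 + €1.47 = €7.02

€7.02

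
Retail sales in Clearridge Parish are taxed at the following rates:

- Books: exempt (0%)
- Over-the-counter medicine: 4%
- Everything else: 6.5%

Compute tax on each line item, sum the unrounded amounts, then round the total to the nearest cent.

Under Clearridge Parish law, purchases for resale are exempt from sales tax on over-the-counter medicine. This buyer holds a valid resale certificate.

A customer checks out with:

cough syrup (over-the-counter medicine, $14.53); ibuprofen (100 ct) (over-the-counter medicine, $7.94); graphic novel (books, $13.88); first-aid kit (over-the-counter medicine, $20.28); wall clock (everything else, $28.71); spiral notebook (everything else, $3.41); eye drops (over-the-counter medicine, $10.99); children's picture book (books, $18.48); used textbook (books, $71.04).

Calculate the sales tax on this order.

Cough syrup $14.53: over-the-counter medicine, buyer-exempt → 0% → $0.00
Ibuprofen (100 ct) $7.94: over-the-counter medicine, buyer-exempt → 0% → $0.00
Graphic novel $13.88: books → 0% → $0.00
First-aid kit $20.28: over-the-counter medicine, buyer-exempt → 0% → $0.00
Wall clock $28.71: everything else → 6.5% → $1.86615
Spiral notebook $3.41: everything else → 6.5% → $0.22165
Eye drops $10.99: over-the-counter medicine, buyer-exempt → 0% → $0.00
Children's picture book $18.48: books → 0% → $0.00
Used textbook $71.04: books → 0% → $0.00
Unrounded tax sum = $2.0878 → $2.09

$2.09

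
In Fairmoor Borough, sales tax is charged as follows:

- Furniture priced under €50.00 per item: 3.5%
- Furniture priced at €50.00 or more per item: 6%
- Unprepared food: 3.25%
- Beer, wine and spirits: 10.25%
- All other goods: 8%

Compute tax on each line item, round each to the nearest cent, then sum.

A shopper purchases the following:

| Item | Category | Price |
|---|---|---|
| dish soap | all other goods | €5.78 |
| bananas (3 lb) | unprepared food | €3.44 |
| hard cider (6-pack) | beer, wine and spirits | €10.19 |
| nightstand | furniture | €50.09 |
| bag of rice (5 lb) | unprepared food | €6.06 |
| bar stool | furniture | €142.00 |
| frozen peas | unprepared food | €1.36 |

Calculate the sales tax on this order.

€13.38

Dish soap €5.78: all other goods → 8% → €0.46
Bananas (3 lb) €3.44: unprepared food → 3.25% → €0.11
Hard cider (6-pack) €10.19: beer, wine and spirits → 10.25% → €1.04
Nightstand €50.09: furniture, €50.00 or more → 6% → €3.01
Bag of rice (5 lb) €6.06: unprepared food → 3.25% → €0.20
Bar stool €142.00: furniture, €50.00 or more → 6% → €8.52
Frozen peas €1.36: unprepared food → 3.25% → €0.04
Total tax = €0.46 + €0.11 + €1.04 + €3.01 + €0.20 + €8.52 + €0.04 = €13.38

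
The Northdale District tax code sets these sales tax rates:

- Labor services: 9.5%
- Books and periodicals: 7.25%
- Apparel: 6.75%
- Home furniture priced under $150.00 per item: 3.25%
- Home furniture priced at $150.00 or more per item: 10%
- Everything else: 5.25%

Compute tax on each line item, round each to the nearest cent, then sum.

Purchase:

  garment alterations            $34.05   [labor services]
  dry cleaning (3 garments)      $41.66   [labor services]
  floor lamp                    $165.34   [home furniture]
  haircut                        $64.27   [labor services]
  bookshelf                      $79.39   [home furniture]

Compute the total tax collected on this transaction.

$32.41

Garment alterations $34.05: labor services → 9.5% → $3.23
Dry cleaning (3 garments) $41.66: labor services → 9.5% → $3.96
Floor lamp $165.34: home furniture, $150.00 or more → 10% → $16.53
Haircut $64.27: labor services → 9.5% → $6.11
Bookshelf $79.39: home furniture, under $150.00 → 3.25% → $2.58
Total tax = $3.23 + $3.96 + $16.53 + $6.11 + $2.58 = $32.41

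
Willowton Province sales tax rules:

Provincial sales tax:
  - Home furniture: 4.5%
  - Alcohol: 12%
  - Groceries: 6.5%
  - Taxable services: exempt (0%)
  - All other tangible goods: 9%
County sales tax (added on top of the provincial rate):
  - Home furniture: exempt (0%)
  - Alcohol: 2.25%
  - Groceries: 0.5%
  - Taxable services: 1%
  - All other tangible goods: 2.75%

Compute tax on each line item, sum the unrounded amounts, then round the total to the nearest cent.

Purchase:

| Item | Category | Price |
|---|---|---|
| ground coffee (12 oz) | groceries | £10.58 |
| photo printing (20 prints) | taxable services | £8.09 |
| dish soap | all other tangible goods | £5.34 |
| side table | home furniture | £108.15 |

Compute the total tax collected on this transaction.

£6.32

Ground coffee (12 oz) £10.58: groceries → 6.5% + 0.5% county = 7% → £0.7406
Photo printing (20 prints) £8.09: taxable services → 0% + 1% county = 1% → £0.0809
Dish soap £5.34: all other tangible goods → 9% + 2.75% county = 11.75% → £0.62745
Side table £108.15: home furniture → 4.5% + 0% county = 4.5% → £4.86675
Unrounded tax sum = £6.3157 → £6.32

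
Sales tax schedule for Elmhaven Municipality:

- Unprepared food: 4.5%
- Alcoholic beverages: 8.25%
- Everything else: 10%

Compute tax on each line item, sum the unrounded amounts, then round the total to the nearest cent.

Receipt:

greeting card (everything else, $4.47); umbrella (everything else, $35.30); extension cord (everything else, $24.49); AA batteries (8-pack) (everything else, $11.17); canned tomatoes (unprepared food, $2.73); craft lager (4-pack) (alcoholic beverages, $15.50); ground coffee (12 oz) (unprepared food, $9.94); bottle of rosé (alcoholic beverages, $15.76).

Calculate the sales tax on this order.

$10.69

Greeting card $4.47: everything else → 10% → $0.447
Umbrella $35.30: everything else → 10% → $3.53
Extension cord $24.49: everything else → 10% → $2.449
AA batteries (8-pack) $11.17: everything else → 10% → $1.117
Canned tomatoes $2.73: unprepared food → 4.5% → $0.12285
Craft lager (4-pack) $15.50: alcoholic beverages → 8.25% → $1.27875
Ground coffee (12 oz) $9.94: unprepared food → 4.5% → $0.4473
Bottle of rosé $15.76: alcoholic beverages → 8.25% → $1.3002
Unrounded tax sum = $10.6921 → $10.69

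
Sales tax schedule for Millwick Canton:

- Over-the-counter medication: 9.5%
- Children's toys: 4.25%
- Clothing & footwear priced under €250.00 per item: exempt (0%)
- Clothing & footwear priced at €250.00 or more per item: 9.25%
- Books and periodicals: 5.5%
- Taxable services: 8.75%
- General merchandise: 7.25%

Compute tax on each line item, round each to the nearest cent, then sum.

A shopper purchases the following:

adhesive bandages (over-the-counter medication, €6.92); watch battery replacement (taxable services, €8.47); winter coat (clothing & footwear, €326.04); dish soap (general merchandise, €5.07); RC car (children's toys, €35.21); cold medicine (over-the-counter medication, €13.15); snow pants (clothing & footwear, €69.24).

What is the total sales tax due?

€34.68

Adhesive bandages €6.92: over-the-counter medication → 9.5% → €0.66
Watch battery replacement €8.47: taxable services → 8.75% → €0.74
Winter coat €326.04: clothing & footwear, €250.00 or more → 9.25% → €30.16
Dish soap €5.07: general merchandise → 7.25% → €0.37
RC car €35.21: children's toys → 4.25% → €1.50
Cold medicine €13.15: over-the-counter medication → 9.5% → €1.25
Snow pants €69.24: clothing & footwear, under €250.00 → 0% → €0.00
Total tax = €0.66 + €0.74 + €30.16 + €0.37 + €1.50 + €1.25 = €34.68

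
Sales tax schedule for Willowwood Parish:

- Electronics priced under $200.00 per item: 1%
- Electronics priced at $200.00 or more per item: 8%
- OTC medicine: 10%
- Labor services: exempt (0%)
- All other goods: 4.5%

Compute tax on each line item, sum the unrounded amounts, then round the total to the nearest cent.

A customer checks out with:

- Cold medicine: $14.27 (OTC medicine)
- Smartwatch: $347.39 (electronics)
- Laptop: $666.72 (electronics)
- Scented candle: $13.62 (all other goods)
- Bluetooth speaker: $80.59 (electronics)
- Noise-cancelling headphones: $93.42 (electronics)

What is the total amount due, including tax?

Cold medicine $14.27: OTC medicine → 10% → $1.427
Smartwatch $347.39: electronics, $200.00 or more → 8% → $27.7912
Laptop $666.72: electronics, $200.00 or more → 8% → $53.3376
Scented candle $13.62: all other goods → 4.5% → $0.6129
Bluetooth speaker $80.59: electronics, under $200.00 → 1% → $0.8059
Noise-cancelling headphones $93.42: electronics, under $200.00 → 1% → $0.9342
Subtotal = $1216.01; unrounded tax = $84.9088 → $84.91; total due = $1300.92

$1300.92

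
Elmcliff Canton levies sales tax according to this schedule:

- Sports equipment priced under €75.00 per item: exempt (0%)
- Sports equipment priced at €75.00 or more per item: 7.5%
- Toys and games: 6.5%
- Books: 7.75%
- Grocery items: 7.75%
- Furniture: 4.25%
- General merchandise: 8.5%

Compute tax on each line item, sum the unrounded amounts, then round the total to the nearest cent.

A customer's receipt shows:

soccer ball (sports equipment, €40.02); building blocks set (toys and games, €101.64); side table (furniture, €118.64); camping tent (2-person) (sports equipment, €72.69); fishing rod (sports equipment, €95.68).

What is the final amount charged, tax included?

€447.49

Soccer ball €40.02: sports equipment, under €75.00 → 0% → €0.00
Building blocks set €101.64: toys and games → 6.5% → €6.6066
Side table €118.64: furniture → 4.25% → €5.0422
Camping tent (2-person) €72.69: sports equipment, under €75.00 → 0% → €0.00
Fishing rod €95.68: sports equipment, €75.00 or more → 7.5% → €7.176
Subtotal = €428.67; unrounded tax = €18.8248 → €18.82; total due = €447.49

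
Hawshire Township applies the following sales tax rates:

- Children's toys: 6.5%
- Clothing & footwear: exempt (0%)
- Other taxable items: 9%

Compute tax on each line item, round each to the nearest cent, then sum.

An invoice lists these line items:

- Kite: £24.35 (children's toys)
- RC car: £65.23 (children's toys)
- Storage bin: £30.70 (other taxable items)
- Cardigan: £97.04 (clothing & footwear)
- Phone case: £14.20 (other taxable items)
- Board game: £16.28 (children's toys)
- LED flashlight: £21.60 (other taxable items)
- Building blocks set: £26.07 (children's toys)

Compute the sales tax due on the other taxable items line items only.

Storage bin £30.70: other taxable items → 9% → £2.76
Phone case £14.20: other taxable items → 9% → £1.28
LED flashlight £21.60: other taxable items → 9% → £1.94
Tax on other taxable items = £2.76 + £1.28 + £1.94 = £5.98

£5.98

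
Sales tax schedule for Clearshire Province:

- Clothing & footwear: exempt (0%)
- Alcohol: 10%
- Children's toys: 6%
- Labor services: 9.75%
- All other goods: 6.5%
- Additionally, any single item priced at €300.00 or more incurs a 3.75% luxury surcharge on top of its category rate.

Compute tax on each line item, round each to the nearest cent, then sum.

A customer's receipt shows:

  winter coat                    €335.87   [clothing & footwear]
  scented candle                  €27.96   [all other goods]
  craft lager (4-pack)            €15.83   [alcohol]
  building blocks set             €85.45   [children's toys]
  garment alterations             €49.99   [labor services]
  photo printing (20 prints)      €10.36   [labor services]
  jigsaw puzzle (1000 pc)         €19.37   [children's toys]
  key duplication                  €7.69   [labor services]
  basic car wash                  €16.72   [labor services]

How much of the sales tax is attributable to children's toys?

€6.29

Building blocks set €85.45: children's toys → 6% → €5.13
Jigsaw puzzle (1000 pc) €19.37: children's toys → 6% → €1.16
Tax on children's toys = €5.13 + €1.16 = €6.29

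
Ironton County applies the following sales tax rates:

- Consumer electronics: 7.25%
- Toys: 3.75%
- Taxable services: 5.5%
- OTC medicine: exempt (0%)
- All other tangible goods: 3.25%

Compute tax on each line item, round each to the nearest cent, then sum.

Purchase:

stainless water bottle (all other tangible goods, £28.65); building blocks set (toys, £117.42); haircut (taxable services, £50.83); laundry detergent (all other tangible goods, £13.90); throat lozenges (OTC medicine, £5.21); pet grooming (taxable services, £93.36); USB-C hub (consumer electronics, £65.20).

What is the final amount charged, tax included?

Stainless water bottle £28.65: all other tangible goods → 3.25% → £0.93
Building blocks set £117.42: toys → 3.75% → £4.40
Haircut £50.83: taxable services → 5.5% → £2.80
Laundry detergent £13.90: all other tangible goods → 3.25% → £0.45
Throat lozenges £5.21: OTC medicine → 0% → £0.00
Pet grooming £93.36: taxable services → 5.5% → £5.13
USB-C hub £65.20: consumer electronics → 7.25% → £4.73
Subtotal = £374.57; tax = £18.44; total due = £393.01

£393.01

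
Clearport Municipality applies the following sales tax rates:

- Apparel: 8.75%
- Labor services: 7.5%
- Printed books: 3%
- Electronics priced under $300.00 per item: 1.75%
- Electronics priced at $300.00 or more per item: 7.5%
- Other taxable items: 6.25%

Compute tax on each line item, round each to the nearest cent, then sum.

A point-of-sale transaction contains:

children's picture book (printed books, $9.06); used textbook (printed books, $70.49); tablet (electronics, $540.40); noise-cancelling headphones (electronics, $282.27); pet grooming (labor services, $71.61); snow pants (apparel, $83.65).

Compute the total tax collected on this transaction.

$60.54

Children's picture book $9.06: printed books → 3% → $0.27
Used textbook $70.49: printed books → 3% → $2.11
Tablet $540.40: electronics, $300.00 or more → 7.5% → $40.53
Noise-cancelling headphones $282.27: electronics, under $300.00 → 1.75% → $4.94
Pet grooming $71.61: labor services → 7.5% → $5.37
Snow pants $83.65: apparel → 8.75% → $7.32
Total tax = $0.27 + $2.11 + $40.53 + $4.94 + $5.37 + $7.32 = $60.54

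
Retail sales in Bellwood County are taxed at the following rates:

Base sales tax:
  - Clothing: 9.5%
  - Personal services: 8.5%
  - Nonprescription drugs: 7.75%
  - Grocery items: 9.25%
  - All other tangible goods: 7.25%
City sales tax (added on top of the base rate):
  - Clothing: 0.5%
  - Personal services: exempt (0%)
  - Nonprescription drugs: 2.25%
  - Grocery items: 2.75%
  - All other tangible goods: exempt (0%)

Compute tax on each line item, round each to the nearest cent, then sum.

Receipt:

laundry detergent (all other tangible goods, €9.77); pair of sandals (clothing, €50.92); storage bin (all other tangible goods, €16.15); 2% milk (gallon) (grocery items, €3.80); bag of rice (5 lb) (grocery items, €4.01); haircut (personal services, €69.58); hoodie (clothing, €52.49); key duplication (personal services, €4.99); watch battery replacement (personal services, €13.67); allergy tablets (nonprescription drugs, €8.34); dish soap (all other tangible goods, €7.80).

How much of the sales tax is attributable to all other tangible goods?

€2.45

Laundry detergent €9.77: all other tangible goods → 7.25% + 0% city = 7.25% → €0.71
Storage bin €16.15: all other tangible goods → 7.25% + 0% city = 7.25% → €1.17
Dish soap €7.80: all other tangible goods → 7.25% + 0% city = 7.25% → €0.57
Tax on all other tangible goods = €0.71 + €1.17 + €0.57 = €2.45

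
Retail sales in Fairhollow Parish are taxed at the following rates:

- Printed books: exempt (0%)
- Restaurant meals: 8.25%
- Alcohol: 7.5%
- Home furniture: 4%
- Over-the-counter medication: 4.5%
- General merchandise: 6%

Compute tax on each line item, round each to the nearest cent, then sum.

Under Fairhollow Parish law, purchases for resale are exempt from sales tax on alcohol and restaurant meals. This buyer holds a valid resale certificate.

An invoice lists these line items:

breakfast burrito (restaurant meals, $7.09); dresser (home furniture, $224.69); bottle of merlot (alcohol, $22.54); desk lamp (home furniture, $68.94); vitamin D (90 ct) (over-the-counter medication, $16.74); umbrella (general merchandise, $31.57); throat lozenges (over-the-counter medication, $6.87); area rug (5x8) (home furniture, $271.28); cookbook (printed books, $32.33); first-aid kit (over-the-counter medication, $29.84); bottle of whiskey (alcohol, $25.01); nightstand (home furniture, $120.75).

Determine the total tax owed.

Breakfast burrito $7.09: restaurant meals, buyer-exempt → 0% → $0.00
Dresser $224.69: home furniture → 4% → $8.99
Bottle of merlot $22.54: alcohol, buyer-exempt → 0% → $0.00
Desk lamp $68.94: home furniture → 4% → $2.76
Vitamin D (90 ct) $16.74: over-the-counter medication → 4.5% → $0.75
Umbrella $31.57: general merchandise → 6% → $1.89
Throat lozenges $6.87: over-the-counter medication → 4.5% → $0.31
Area rug (5x8) $271.28: home furniture → 4% → $10.85
Cookbook $32.33: printed books → 0% → $0.00
First-aid kit $29.84: over-the-counter medication → 4.5% → $1.34
Bottle of whiskey $25.01: alcohol, buyer-exempt → 0% → $0.00
Nightstand $120.75: home furniture → 4% → $4.83
Total tax = $8.99 + $2.76 + $0.75 + $1.89 + $0.31 + $10.85 + $1.34 + $4.83 = $31.72

$31.72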